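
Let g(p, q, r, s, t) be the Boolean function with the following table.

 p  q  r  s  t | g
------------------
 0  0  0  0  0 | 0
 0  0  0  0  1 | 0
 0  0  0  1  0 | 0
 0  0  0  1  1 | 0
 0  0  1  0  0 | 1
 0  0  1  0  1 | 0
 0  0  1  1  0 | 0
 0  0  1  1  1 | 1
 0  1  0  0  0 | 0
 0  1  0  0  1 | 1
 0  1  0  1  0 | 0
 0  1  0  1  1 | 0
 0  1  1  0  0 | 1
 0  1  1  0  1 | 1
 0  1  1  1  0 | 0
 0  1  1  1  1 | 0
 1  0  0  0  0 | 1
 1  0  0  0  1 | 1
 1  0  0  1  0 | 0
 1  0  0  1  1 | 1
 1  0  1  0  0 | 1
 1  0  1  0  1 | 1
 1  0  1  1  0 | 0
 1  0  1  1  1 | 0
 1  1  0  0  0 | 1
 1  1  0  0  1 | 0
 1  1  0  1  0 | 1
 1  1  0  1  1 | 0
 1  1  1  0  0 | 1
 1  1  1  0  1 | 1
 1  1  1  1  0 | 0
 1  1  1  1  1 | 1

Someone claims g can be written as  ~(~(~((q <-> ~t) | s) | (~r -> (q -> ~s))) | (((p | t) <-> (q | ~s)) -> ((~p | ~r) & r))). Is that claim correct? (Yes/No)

No

Check the formula against g row by row:
  p=0, q=0, r=0, s=0, t=0: formula gives 0, g = 0 ✓
  p=0, q=0, r=0, s=0, t=1: formula gives 1, but g = 0 ✗
Row (0,0,0,0,1) is a counterexample, so the formula is not equivalent to g.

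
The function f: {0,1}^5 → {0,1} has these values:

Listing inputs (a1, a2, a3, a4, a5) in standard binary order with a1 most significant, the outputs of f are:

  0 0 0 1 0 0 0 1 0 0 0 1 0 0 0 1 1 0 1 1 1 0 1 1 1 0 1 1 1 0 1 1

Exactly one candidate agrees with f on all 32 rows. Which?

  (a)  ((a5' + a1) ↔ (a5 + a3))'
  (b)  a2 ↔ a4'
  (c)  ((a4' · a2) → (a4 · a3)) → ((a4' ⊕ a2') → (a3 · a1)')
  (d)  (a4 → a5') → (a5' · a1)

(a): at (0,0,0,0,0) it gives 1, but f = 0 — eliminated.
(b): at (0,0,0,1,0) it gives 1, but f = 0 — eliminated.
(c): at (0,0,0,0,0) it gives 1, but f = 0 — eliminated.
That leaves (d). Evaluating it on every row reproduces the table of f exactly.

d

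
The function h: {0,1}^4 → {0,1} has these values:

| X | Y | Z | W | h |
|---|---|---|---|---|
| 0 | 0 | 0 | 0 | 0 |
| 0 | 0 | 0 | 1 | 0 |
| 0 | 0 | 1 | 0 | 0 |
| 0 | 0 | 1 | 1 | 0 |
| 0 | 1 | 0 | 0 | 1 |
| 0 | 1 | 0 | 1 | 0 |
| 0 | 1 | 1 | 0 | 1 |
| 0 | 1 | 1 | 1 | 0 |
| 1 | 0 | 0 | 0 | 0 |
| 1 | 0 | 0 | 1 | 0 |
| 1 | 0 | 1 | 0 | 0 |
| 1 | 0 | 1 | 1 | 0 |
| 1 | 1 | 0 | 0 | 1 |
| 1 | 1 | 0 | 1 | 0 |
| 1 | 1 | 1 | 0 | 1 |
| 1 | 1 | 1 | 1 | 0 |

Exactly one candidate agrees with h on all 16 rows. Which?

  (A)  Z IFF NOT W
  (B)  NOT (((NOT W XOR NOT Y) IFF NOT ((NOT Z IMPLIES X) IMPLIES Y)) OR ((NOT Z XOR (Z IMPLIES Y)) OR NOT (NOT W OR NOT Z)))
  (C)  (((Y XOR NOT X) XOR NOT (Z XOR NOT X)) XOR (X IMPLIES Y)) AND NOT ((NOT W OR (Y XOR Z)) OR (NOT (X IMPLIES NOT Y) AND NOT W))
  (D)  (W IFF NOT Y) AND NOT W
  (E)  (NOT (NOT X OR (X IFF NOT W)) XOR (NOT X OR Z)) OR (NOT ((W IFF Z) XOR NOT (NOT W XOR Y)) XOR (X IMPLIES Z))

(A): at (0,0,0,1) it gives 1, but h = 0 — eliminated.
(B): at (0,0,0,1) it gives 1, but h = 0 — eliminated.
(C): at (0,1,0,0) it gives 0, but h = 1 — eliminated.
(E): at (0,0,0,0) it gives 1, but h = 0 — eliminated.
That leaves (D). Evaluating it on every row reproduces the table of h exactly.

D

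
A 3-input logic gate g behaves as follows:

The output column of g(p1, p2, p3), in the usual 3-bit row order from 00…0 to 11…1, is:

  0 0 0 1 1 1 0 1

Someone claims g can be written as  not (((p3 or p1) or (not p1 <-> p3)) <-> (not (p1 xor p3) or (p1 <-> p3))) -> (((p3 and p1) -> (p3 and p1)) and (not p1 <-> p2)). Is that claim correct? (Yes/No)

No

Test each input against both g and the formula:
  p1=0, p2=0, p3=0: formula gives 0, g = 0 ✓
  p1=0, p2=0, p3=1: formula gives 0, g = 0 ✓
  p1=0, p2=1, p3=0: formula gives 1, but g = 0 ✗
Row (0,1,0) is a counterexample, so the formula is not equivalent to g.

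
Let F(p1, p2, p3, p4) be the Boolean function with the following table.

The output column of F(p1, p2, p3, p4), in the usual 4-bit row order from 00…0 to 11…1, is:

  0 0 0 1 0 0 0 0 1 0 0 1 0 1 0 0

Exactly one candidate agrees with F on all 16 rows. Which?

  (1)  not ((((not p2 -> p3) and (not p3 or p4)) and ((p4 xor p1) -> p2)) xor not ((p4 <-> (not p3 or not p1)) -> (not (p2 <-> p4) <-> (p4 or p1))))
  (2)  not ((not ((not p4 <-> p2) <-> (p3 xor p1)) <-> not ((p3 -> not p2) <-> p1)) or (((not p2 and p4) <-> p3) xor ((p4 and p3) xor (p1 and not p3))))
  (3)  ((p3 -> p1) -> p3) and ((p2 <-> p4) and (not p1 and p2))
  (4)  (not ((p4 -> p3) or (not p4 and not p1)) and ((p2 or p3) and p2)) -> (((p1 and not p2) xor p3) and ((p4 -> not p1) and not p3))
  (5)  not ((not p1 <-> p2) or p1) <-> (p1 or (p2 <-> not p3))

(1) disagrees with F on (0,0,0,0) (formula → 1, table → 0); rule it out.
(3) disagrees with F on (0,0,1,1) (formula → 0, table → 1); rule it out.
(4) disagrees with F on (0,0,0,0) (formula → 1, table → 0); rule it out.
(5) disagrees with F on (0,0,1,0) (formula → 1, table → 0); rule it out.
That leaves (2). Evaluating it on every row reproduces the table of F exactly.

2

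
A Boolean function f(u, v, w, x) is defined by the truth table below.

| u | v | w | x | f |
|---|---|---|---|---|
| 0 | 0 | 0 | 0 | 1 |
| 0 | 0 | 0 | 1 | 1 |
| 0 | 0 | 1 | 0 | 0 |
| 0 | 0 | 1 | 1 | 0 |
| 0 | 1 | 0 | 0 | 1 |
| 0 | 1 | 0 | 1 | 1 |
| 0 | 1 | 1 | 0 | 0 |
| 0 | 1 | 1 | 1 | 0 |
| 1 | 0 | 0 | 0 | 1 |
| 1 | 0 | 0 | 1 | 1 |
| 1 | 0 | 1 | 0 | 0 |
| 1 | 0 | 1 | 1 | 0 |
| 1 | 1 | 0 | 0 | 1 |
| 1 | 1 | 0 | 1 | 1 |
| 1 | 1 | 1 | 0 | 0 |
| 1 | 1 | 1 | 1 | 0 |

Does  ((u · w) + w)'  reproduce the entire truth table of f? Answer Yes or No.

Test each input against both f and the formula:
  u=0, v=0, w=0, x=0: formula gives 1, f = 1 ✓
  u=0, v=0, w=0, x=1: formula gives 1, f = 1 ✓
  u=0, v=0, w=1, x=0: formula gives 0, f = 0 ✓
  u=0, v=0, w=1, x=1: formula gives 0, f = 0 ✓
  …and likewise for the remaining 12 rows.
All 16 rows match — the expression computes f exactly.

Yes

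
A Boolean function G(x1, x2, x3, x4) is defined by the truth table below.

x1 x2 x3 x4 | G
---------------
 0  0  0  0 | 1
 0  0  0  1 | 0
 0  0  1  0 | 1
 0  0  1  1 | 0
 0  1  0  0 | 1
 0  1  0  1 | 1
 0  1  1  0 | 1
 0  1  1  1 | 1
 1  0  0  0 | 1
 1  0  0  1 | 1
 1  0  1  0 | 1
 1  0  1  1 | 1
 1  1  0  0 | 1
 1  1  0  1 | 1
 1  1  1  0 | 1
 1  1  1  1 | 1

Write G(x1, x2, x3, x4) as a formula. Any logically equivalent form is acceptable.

There are just 2 zero rows: (0,0,0,1), (0,0,1,1). Their minterms are ¬x1·¬x2·¬x3·x4, ¬x1·¬x2·x3·x4; the OR of those covers precisely the 0-outputs, and negating it yields G.

G(x1, x2, x3, x4) = ¬((((¬x1 ∧ ¬x2) ∧ ¬x3) ∧ x4) ∨ (((¬x1 ∧ ¬x2) ∧ x3) ∧ x4))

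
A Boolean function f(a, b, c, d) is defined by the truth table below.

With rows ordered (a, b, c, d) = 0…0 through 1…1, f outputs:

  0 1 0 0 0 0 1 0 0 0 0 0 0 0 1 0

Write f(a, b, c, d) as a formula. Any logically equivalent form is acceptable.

f(a, b, c, d) = ((((NOT a AND NOT b) AND NOT c) AND d) OR (((NOT a AND b) AND c) AND NOT d)) OR (((a AND b) AND c) AND NOT d)

f=1 on 3 inputs: (0,0,0,1), (0,1,1,0), (1,1,1,0). Reading each as a conjunction of literals (¬a·¬b·¬c·d, ¬a·b·c·¬d, a·b·c·¬d) and taking the OR gives the canonical DNF.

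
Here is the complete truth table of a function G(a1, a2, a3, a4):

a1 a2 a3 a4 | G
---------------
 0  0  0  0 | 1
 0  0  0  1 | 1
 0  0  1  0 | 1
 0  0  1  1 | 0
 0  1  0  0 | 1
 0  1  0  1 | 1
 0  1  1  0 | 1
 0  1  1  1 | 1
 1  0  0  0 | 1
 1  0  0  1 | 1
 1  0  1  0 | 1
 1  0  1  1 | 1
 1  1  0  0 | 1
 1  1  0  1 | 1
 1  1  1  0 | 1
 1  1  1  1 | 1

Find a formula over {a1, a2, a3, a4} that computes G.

G is 0 on exactly one input, (0,0,1,1), whose minterm is ¬a1·¬a2·a3·a4. So G is the negation of that single conjunction.

G(a1, a2, a3, a4) = NOT (((NOT a1 AND NOT a2) AND a3) AND a4)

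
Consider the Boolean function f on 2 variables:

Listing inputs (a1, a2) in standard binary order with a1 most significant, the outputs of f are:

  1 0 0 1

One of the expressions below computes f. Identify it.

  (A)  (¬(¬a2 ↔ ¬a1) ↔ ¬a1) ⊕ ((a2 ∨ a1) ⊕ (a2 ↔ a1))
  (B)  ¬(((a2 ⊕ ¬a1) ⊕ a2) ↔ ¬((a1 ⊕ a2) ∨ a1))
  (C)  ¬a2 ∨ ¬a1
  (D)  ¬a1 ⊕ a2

(A) fails at (1,0): the formula yields 1, f is 0.
(B) fails at (0,0): the formula yields 0, f is 1.
(C) fails at (0,1): the formula yields 1, f is 0.
That leaves (D). Evaluating it on every row reproduces the table of f exactly.

D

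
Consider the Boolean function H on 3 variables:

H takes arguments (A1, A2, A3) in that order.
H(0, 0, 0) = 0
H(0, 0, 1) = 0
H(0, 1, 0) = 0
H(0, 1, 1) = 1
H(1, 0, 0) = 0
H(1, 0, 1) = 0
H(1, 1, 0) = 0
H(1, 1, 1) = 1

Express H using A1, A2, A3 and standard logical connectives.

H(A1, A2, A3) = ((NOT A1 AND A2) AND A3) OR ((A1 AND A2) AND A3)

H=1 on 2 inputs: (0,1,1), (1,1,1). Reading each as a conjunction of literals (¬A1·A2·A3, A1·A2·A3) and taking the OR gives the canonical DNF.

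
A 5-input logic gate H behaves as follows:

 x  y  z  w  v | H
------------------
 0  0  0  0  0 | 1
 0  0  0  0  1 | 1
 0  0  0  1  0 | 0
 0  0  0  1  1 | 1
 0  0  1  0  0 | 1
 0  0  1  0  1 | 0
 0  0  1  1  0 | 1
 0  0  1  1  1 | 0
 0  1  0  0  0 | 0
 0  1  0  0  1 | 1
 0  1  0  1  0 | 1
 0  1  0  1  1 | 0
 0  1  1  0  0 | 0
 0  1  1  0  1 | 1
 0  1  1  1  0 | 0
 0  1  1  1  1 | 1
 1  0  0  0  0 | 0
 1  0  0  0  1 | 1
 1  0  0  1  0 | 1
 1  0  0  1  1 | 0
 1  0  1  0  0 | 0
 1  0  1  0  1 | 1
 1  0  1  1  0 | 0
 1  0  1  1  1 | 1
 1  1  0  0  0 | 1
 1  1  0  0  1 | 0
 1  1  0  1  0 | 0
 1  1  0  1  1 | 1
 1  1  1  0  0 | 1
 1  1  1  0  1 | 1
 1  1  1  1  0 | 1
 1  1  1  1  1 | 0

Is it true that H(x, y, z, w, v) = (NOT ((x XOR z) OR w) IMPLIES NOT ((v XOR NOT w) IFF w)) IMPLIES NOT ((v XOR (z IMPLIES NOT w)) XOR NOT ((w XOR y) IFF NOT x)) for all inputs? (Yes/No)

Test each input against both H and the formula:
  x=0, y=0, z=0, w=0, v=0: formula gives 1, H = 1 ✓
  x=0, y=0, z=0, w=0, v=1: formula gives 1, H = 1 ✓
  x=0, y=0, z=0, w=1, v=0: formula gives 0, H = 0 ✓
  x=0, y=0, z=0, w=1, v=1: formula gives 1, H = 1 ✓
  … (the remaining 28 rows also agree.)
All 32 rows match — the expression computes H exactly.

Yes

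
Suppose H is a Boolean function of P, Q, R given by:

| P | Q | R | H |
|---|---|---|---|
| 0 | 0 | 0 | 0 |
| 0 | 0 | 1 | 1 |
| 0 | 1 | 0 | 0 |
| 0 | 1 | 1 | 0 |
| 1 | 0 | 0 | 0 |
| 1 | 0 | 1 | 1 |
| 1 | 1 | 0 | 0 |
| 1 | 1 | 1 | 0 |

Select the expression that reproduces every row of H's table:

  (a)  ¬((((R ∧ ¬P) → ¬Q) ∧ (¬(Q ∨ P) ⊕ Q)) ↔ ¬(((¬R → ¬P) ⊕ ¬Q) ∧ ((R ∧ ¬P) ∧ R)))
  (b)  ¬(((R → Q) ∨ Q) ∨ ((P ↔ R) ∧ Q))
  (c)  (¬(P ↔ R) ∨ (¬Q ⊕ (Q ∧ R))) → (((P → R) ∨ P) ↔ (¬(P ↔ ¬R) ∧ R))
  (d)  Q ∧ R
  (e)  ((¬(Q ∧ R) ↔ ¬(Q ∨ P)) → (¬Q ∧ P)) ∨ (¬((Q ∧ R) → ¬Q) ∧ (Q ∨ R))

(a) fails at (0,0,1): the formula yields 0, H is 1.
(c) fails at (0,0,1): the formula yields 0, H is 1.
(d) fails at (0,0,1): the formula yields 0, H is 1.
(e) fails at (0,0,1): the formula yields 0, H is 1.
That leaves (b). Evaluating it on every row reproduces the table of H exactly.

b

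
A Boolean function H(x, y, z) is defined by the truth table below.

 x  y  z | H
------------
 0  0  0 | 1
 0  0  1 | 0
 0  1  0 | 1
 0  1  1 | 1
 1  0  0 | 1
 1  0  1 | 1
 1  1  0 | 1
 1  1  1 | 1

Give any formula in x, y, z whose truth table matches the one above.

H(x, y, z) = ¬((¬x ∧ ¬y) ∧ z)

Only row (0,0,1) gives 0. So H is 1 everywhere except there — the complement of the minterm ¬x·¬y·z.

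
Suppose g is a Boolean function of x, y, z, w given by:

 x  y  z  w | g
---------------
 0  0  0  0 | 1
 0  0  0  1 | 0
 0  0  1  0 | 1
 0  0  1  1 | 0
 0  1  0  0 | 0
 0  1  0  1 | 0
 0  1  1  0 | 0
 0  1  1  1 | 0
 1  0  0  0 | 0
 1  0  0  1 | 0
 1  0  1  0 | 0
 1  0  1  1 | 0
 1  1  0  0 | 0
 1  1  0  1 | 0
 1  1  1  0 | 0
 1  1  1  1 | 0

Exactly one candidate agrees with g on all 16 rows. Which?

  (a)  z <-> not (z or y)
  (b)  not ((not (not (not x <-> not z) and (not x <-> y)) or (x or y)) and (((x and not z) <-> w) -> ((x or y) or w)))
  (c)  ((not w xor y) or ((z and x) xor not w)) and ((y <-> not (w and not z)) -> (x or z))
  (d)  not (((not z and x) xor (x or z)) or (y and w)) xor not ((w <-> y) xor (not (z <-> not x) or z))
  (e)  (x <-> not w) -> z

(a) disagrees with g on (0,0,0,0) (formula → 0, table → 1); rule it out.
(c) disagrees with g on (0,1,0,1) (formula → 1, table → 0); rule it out.
(d) disagrees with g on (0,0,0,0) (formula → 0, table → 1); rule it out.
(e) disagrees with g on (0,0,1,1) (formula → 1, table → 0); rule it out.
(b) is the remaining candidate, and it agrees with g on all 16 inputs.

b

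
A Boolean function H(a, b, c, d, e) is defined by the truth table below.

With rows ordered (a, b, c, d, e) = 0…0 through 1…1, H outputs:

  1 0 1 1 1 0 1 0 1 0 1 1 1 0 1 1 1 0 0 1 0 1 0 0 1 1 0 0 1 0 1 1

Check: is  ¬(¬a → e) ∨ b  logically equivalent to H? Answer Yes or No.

Test each input against both H and the formula:
  a=0, b=0, c=0, d=0, e=0: formula gives 1, H = 1 ✓
  a=0, b=0, c=0, d=0, e=1: formula gives 0, H = 0 ✓
  a=0, b=0, c=0, d=1, e=0: formula gives 1, H = 1 ✓
  a=0, b=0, c=0, d=1, e=1: formula gives 0, but H = 1 ✗
Since they disagree at (0,0,0,1,1), the expression is not a correct formula for H.

No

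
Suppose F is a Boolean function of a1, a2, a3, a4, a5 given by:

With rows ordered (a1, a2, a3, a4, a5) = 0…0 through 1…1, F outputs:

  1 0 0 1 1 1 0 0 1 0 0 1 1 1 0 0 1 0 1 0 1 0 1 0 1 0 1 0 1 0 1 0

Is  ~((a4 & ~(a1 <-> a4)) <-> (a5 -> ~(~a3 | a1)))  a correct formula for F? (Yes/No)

Evaluate ~((a4 & ~(a1 <-> a4)) <-> (a5 -> ~(~a3 | a1))) on each row and compare to F:
  a1=0, a2=0, a3=0, a4=0, a5=0: formula gives 1, F = 1 ✓
  a1=0, a2=0, a3=0, a4=0, a5=1: formula gives 0, F = 0 ✓
  a1=0, a2=0, a3=0, a4=1, a5=0: formula gives 0, F = 0 ✓
  a1=0, a2=0, a3=0, a4=1, a5=1: formula gives 1, F = 1 ✓
  … (the remaining 28 rows also agree.)
No disagreement on any input; they are logically equivalent.

Yes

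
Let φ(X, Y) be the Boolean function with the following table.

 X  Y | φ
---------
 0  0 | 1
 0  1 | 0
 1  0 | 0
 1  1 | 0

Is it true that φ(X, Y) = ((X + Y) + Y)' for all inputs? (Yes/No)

Yes

Evaluate ((X + Y) + Y)' on each row and compare to φ:
  X=0, Y=0: formula gives 1, φ = 1 ✓
  X=0, Y=1: formula gives 0, φ = 0 ✓
  X=1, Y=0: formula gives 0, φ = 0 ✓
  X=1, Y=1: formula gives 0, φ = 0 ✓
Every row agrees, so the formula is equivalent.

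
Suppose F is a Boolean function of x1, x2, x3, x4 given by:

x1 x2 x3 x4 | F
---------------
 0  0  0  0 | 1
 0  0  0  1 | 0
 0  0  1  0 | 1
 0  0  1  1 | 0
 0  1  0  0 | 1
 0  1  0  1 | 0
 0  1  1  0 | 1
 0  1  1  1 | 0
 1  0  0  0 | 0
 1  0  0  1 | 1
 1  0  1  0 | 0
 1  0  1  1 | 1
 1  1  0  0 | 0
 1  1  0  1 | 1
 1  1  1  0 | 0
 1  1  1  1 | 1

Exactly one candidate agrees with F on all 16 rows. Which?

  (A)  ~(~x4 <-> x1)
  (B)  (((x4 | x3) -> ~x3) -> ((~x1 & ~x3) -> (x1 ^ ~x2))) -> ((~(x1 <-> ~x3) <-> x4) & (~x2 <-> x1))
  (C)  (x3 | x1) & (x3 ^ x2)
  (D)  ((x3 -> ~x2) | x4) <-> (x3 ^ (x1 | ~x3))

(B) fails at (0,0,0,0): the formula yields 0, F is 1.
(C) fails at (0,0,0,0): the formula yields 0, F is 1.
(D) fails at (0,0,0,1): the formula yields 1, F is 0.
Only (A) survives; checking it on all 16 rows confirms it matches F.

A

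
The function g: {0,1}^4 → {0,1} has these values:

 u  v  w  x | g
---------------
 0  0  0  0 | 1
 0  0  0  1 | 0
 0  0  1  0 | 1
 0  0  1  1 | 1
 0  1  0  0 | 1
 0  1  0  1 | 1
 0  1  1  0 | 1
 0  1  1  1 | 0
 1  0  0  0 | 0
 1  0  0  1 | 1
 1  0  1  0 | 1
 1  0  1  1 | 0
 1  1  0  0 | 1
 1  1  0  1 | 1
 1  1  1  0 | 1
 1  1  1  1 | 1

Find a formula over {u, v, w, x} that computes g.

There are just 4 zero rows: (0,0,0,1), (0,1,1,1), (1,0,0,0), (1,0,1,1). Their minterms are ¬u·¬v·¬w·x, ¬u·v·w·x, u·¬v·¬w·¬x, u·¬v·w·x; the OR of those covers precisely the 0-outputs, and negating it yields g.

g(u, v, w, x) = ~((((((~u & ~v) & ~w) & x) | (((~u & v) & w) & x)) | (((u & ~v) & ~w) & ~x)) | (((u & ~v) & w) & x))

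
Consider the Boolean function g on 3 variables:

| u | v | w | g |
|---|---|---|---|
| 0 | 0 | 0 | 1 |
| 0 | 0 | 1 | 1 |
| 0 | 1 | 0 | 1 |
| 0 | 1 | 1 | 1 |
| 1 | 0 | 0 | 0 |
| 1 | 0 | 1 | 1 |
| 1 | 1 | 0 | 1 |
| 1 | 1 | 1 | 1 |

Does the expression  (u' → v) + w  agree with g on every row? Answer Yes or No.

No

Check the formula against g row by row:
  u=0, v=0, w=0: formula gives 0, but g = 1 ✗
A single disagreement suffices: at (0,0,0) they differ, so the formula does not compute g.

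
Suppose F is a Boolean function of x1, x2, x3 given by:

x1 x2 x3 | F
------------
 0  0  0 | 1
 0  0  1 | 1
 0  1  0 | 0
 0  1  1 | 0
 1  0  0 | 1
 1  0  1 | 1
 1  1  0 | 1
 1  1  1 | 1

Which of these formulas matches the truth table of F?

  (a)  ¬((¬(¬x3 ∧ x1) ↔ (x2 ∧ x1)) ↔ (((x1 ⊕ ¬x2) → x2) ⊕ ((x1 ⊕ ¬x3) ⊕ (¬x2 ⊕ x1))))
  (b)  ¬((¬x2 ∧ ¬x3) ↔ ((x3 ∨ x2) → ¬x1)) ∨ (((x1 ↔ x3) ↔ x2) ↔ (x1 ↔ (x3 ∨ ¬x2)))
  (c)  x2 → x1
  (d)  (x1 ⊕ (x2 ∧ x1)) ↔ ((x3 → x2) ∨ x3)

(a): at (0,0,0) it gives 0, but F = 1 — eliminated.
(b): at (0,1,0) it gives 1, but F = 0 — eliminated.
(d): at (0,0,0) it gives 0, but F = 1 — eliminated.
That leaves (c). Evaluating it on every row reproduces the table of F exactly.

c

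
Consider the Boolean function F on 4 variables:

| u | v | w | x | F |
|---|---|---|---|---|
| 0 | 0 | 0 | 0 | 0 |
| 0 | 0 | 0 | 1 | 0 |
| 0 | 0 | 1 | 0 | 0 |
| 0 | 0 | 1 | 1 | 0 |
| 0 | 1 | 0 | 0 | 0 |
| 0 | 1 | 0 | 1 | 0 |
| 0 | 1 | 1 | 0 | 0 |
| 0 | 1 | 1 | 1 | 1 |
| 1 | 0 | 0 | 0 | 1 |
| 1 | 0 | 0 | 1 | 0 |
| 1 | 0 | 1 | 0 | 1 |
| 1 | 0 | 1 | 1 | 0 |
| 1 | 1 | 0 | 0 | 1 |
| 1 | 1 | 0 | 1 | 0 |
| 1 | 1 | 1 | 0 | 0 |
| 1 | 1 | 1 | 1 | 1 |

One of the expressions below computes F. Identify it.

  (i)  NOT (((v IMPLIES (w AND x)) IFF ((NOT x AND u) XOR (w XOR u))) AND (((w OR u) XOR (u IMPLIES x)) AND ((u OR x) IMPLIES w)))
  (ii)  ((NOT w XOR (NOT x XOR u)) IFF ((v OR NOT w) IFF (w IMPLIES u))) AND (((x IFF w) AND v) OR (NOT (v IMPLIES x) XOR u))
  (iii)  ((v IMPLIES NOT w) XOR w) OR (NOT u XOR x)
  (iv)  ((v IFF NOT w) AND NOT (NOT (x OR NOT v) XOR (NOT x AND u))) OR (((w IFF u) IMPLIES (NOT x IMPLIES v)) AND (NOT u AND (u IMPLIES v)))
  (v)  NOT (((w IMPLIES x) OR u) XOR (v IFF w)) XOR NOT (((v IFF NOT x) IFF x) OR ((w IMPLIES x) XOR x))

(i) fails at (0,0,0,0): the formula yields 1, F is 0.
(iii) fails at (0,0,0,0): the formula yields 1, F is 0.
(iv) fails at (0,0,0,1): the formula yields 1, F is 0.
(v) fails at (0,0,0,0): the formula yields 1, F is 0.
Only (ii) survives; checking it on all 16 rows confirms it matches F.

ii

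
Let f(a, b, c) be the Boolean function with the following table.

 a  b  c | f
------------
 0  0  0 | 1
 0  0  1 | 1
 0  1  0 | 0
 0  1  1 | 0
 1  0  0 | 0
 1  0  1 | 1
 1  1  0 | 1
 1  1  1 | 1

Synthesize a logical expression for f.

f(a, b, c) = ¬((((¬a ∧ b) ∧ ¬c) ∨ ((¬a ∧ b) ∧ c)) ∨ ((a ∧ ¬b) ∧ ¬c))

There are just 3 zero rows: (0,1,0), (0,1,1), (1,0,0). Their minterms are ¬a·b·¬c, ¬a·b·c, a·¬b·¬c; the OR of those covers precisely the 0-outputs, and negating it yields f.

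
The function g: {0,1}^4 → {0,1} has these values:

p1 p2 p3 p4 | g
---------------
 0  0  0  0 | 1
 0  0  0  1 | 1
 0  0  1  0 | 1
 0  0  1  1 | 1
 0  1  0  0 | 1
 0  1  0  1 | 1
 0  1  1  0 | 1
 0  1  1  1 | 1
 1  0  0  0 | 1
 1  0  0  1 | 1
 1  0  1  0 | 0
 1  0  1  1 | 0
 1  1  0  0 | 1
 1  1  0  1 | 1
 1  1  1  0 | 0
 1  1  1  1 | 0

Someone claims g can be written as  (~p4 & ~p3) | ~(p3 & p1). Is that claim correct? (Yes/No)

Check the formula against g row by row:
  p1=0, p2=0, p3=0, p4=0: formula gives 1, g = 1 ✓
  p1=0, p2=0, p3=0, p4=1: formula gives 1, g = 1 ✓
  p1=0, p2=0, p3=1, p4=0: formula gives 1, g = 1 ✓
  p1=0, p2=0, p3=1, p4=1: formula gives 1, g = 1 ✓
  …and likewise for the remaining 12 rows.
All 16 rows match — the expression computes g exactly.

Yes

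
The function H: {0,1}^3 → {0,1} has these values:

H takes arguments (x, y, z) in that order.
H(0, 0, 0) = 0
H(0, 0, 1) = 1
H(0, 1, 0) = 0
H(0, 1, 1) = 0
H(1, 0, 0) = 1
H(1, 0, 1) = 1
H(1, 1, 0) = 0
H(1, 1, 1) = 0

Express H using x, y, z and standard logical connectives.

H(x, y, z) = (((~x & ~y) & z) | ((x & ~y) & ~z)) | ((x & ~y) & z)

Collect the rows where H=1 — (0,0,1), (1,0,0), (1,0,1) — and write one minterm per row: ¬x·¬y·z, x·¬y·¬z, x·¬y·z. Their union (logical OR) reproduces the table exactly.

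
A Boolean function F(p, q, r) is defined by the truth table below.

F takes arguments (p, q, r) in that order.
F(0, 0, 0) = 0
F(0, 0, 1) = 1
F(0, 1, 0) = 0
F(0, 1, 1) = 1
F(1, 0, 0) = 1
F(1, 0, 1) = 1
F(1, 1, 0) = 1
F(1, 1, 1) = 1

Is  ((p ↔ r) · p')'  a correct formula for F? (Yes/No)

Yes

Test each input against both F and the formula:
  p=0, q=0, r=0: formula gives 0, F = 0 ✓
  p=0, q=0, r=1: formula gives 1, F = 1 ✓
  p=0, q=1, r=0: formula gives 0, F = 0 ✓
  p=0, q=1, r=1: formula gives 1, F = 1 ✓
  p=1, q=0, r=0: formula gives 1, F = 1 ✓
  … (the remaining 3 rows also agree.)
No disagreement on any input; they are logically equivalent.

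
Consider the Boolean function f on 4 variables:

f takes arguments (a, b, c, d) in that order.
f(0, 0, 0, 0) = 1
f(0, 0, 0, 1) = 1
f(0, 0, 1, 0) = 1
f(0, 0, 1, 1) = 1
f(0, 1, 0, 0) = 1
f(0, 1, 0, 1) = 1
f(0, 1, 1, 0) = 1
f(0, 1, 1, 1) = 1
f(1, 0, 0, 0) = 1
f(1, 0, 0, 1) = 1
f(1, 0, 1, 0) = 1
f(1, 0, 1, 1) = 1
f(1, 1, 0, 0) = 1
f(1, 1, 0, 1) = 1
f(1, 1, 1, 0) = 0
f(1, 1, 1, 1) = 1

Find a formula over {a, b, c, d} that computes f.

Only row (1,1,1,0) gives 0. So f is 1 everywhere except there — the complement of the minterm a·b·c·¬d.

f(a, b, c, d) = NOT (((a AND b) AND c) AND NOT d)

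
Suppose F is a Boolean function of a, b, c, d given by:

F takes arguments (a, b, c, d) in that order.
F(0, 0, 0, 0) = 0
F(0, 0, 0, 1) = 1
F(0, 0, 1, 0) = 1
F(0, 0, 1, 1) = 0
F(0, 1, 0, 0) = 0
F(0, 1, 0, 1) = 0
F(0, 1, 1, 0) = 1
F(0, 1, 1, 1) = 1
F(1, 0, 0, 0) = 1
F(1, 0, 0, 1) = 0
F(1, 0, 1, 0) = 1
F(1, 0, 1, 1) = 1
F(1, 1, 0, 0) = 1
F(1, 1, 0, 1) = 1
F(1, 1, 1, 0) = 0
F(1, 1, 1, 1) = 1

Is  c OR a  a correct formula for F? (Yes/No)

Test each input against both F and the formula:
  a=0, b=0, c=0, d=0: formula gives 0, F = 0 ✓
  a=0, b=0, c=0, d=1: formula gives 0, but F = 1 ✗
Since they disagree at (0,0,0,1), the expression is not a correct formula for F.

No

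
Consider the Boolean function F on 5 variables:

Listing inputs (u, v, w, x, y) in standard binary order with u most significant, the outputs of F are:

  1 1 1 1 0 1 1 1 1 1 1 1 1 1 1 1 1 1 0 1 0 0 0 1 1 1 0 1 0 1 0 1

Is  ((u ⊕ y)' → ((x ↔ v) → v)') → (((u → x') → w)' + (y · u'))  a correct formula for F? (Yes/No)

Yes

Check the formula against F row by row:
  u=0, v=0, w=0, x=0, y=0: formula gives 1, F = 1 ✓
  u=0, v=0, w=0, x=0, y=1: formula gives 1, F = 1 ✓
  u=0, v=0, w=0, x=1, y=0: formula gives 1, F = 1 ✓
  u=0, v=0, w=0, x=1, y=1: formula gives 1, F = 1 ✓
  … (the remaining 28 rows also agree.)
All 32 rows match — the expression computes F exactly.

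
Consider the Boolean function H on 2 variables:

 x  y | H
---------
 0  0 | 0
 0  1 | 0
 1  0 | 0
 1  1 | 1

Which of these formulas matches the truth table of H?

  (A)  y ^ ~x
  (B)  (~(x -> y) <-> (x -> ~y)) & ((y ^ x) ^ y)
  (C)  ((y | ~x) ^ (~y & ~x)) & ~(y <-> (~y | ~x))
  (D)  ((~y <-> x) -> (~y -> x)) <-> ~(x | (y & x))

(A): at (0,0) it gives 1, but H = 0 — eliminated.
(B): at (1,0) it gives 1, but H = 0 — eliminated.
(D): at (0,0) it gives 1, but H = 0 — eliminated.
That leaves (C). Evaluating it on every row reproduces the table of H exactly.

C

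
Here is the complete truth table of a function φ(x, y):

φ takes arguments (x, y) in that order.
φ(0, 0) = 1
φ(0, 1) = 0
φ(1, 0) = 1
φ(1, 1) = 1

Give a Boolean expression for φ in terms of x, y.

φ(x, y) = y IMPLIES x

This is y → x (false only at 0,1).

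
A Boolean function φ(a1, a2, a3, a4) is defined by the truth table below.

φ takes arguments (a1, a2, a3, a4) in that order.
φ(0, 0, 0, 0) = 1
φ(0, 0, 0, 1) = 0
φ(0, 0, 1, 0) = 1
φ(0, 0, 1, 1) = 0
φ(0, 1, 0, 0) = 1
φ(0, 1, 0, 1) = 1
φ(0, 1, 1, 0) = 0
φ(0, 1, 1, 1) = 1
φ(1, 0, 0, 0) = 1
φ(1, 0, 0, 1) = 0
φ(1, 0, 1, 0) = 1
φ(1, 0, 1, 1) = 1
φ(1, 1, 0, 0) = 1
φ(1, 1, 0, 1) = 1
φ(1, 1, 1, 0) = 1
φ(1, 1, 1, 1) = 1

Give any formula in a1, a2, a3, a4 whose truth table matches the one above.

φ is 0 on only 4 rows — (0,0,0,1), (0,0,1,1), (0,1,1,0), (1,0,0,1). Writing each as a minterm (¬a1·¬a2·¬a3·a4, ¬a1·¬a2·a3·a4, ¬a1·a2·a3·¬a4, a1·¬a2·¬a3·a4) and OR-ing them characterizes exactly where φ=0, so φ is the negation of that disjunction.

φ(a1, a2, a3, a4) = ¬((((((¬a1 ∧ ¬a2) ∧ ¬a3) ∧ a4) ∨ (((¬a1 ∧ ¬a2) ∧ a3) ∧ a4)) ∨ (((¬a1 ∧ a2) ∧ a3) ∧ ¬a4)) ∨ (((a1 ∧ ¬a2) ∧ ¬a3) ∧ a4))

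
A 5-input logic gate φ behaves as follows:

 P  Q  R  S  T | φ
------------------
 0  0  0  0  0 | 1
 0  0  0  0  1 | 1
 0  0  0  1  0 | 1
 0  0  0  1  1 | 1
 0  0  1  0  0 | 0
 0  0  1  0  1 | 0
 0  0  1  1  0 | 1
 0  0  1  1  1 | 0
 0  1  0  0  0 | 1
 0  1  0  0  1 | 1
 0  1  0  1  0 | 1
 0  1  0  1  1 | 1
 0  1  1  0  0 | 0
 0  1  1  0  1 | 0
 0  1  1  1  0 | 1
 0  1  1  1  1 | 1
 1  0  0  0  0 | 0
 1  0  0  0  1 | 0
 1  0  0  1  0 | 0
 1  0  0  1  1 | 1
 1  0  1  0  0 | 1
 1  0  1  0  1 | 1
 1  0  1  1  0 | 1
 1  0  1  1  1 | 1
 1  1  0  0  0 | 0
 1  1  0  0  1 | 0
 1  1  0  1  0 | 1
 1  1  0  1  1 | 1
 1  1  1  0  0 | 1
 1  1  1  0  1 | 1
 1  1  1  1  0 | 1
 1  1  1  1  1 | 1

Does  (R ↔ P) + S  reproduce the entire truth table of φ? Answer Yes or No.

No

Evaluate (R ↔ P) + S on each row and compare to φ:
  P=0, Q=0, R=0, S=0, T=0: formula gives 1, φ = 1 ✓
  P=0, Q=0, R=0, S=0, T=1: formula gives 1, φ = 1 ✓
  P=0, Q=0, R=0, S=1, T=0: formula gives 1, φ = 1 ✓
  P=0, Q=0, R=0, S=1, T=1: formula gives 1, φ = 1 ✓
  …
  P=0, Q=0, R=1, S=1, T=1: formula gives 1, but φ = 0 ✗
Since they disagree at (0,0,1,1,1), the expression is not a correct formula for φ.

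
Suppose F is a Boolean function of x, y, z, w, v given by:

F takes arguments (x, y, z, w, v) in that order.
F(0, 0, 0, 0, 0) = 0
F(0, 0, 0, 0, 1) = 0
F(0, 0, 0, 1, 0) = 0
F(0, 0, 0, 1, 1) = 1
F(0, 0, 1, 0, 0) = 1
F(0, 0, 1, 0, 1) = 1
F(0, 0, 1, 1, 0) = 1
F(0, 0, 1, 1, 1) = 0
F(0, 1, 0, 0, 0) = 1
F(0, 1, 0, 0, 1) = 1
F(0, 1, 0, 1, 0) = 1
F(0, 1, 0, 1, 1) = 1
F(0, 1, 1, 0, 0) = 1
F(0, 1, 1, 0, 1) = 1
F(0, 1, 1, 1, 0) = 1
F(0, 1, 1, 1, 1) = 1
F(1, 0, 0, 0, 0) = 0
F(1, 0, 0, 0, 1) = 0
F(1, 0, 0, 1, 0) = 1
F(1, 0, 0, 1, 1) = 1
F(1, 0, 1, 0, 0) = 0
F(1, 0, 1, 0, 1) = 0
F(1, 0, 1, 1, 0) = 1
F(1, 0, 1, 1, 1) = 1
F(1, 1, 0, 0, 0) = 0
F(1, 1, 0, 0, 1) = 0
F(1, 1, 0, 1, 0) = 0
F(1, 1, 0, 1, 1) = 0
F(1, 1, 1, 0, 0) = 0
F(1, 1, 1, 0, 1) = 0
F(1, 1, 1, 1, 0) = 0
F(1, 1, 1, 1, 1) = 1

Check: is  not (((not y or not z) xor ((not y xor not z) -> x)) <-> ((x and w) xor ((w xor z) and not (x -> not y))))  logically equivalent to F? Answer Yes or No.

No

Evaluate not (((not y or not z) xor ((not y xor not z) -> x)) <-> ((x and w) xor ((w xor z) and not (x -> not y)))) on each row and compare to F:
  x=0, y=0, z=0, w=0, v=0: formula gives 0, F = 0 ✓
  x=0, y=0, z=0, w=0, v=1: formula gives 0, F = 0 ✓
  x=0, y=0, z=0, w=1, v=0: formula gives 0, F = 0 ✓
  x=0, y=0, z=0, w=1, v=1: formula gives 0, but F = 1 ✗
Since they disagree at (0,0,0,1,1), the expression is not a correct formula for F.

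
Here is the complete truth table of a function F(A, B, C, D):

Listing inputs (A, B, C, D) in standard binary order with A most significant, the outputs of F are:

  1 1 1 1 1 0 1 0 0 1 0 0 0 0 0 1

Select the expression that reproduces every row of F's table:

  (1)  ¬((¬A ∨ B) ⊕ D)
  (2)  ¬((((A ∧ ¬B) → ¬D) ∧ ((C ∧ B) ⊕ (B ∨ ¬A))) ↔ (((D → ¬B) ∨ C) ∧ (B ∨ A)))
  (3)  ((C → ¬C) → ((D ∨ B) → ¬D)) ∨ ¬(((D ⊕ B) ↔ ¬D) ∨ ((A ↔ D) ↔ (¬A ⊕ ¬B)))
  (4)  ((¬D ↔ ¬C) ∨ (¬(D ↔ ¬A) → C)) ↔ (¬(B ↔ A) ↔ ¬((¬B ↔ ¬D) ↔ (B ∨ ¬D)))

(1): at (0,0,0,0) it gives 0, but F = 1 — eliminated.
(2): at (0,1,0,0) it gives 0, but F = 1 — eliminated.
(3): at (0,0,0,1) it gives 0, but F = 1 — eliminated.
That leaves (4). Evaluating it on every row reproduces the table of F exactly.

4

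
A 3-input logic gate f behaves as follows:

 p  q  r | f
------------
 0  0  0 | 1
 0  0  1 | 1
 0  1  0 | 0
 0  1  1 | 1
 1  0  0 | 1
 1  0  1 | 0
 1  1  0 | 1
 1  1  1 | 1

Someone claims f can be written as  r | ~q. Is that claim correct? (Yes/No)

Test each input against both f and the formula:
  p=0, q=0, r=0: formula gives 1, f = 1 ✓
  p=0, q=0, r=1: formula gives 1, f = 1 ✓
  p=0, q=1, r=0: formula gives 0, f = 0 ✓
  p=0, q=1, r=1: formula gives 1, f = 1 ✓
  p=1, q=0, r=0: formula gives 1, f = 1 ✓
  p=1, q=0, r=1: formula gives 1, but f = 0 ✗
Since they disagree at (1,0,1), the expression is not a correct formula for f.

No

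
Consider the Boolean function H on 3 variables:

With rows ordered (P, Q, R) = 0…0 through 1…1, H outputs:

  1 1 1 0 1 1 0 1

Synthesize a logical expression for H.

There are just 2 zero rows: (0,1,1), (1,1,0). Their minterms are ¬P·Q·R, P·Q·¬R; the OR of those covers precisely the 0-outputs, and negating it yields H.

H(P, Q, R) = not (((not P and Q) and R) or ((P and Q) and not R))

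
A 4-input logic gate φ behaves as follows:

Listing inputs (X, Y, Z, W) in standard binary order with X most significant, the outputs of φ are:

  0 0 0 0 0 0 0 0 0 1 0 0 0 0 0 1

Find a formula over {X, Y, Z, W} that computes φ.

Collect the rows where φ=1 — (1,0,0,1), (1,1,1,1) — and write one minterm per row: X·¬Y·¬Z·W, X·Y·Z·W. Their union (logical OR) reproduces the table exactly.

φ(X, Y, Z, W) = (((X & ~Y) & ~Z) & W) | (((X & Y) & Z) & W)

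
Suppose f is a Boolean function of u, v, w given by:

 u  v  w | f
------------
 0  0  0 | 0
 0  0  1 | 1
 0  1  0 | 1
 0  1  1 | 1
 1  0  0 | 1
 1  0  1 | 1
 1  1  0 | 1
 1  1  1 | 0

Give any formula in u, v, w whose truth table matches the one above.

The 0-rows are (0,0,0), (1,1,1). Take each as a conjunction (¬u·¬v·¬w, u·v·w), form their disjunction, and complement — that gives a formula that is 1 everywhere f is.

f(u, v, w) = NOT (((NOT u AND NOT v) AND NOT w) OR ((u AND v) AND w))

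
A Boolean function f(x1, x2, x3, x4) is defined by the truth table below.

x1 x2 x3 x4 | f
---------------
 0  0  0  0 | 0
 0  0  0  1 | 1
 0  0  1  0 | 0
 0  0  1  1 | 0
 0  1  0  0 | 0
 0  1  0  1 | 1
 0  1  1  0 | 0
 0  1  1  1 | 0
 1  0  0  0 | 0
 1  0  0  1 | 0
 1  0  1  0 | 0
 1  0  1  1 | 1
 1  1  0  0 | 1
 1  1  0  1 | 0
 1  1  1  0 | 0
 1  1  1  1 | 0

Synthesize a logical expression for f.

f(x1, x2, x3, x4) = (((((¬x1 ∧ ¬x2) ∧ ¬x3) ∧ x4) ∨ (((¬x1 ∧ x2) ∧ ¬x3) ∧ x4)) ∨ (((x1 ∧ ¬x2) ∧ x3) ∧ x4)) ∨ (((x1 ∧ x2) ∧ ¬x3) ∧ ¬x4)

f=1 on 4 inputs: (0,0,0,1), (0,1,0,1), (1,0,1,1), (1,1,0,0). Reading each as a conjunction of literals (¬x1·¬x2·¬x3·x4, ¬x1·x2·¬x3·x4, x1·¬x2·x3·x4, x1·x2·¬x3·¬x4) and taking the OR gives the canonical DNF.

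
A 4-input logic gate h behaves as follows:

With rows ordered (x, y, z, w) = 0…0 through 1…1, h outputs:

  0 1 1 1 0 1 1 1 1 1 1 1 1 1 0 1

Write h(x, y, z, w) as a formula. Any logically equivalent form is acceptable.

The 0-rows are (0,0,0,0), (0,1,0,0), (1,1,1,0). Take each as a conjunction (¬x·¬y·¬z·¬w, ¬x·y·¬z·¬w, x·y·z·¬w), form their disjunction, and complement — that gives a formula that is 1 everywhere h is.

h(x, y, z, w) = NOT (((((NOT x AND NOT y) AND NOT z) AND NOT w) OR (((NOT x AND y) AND NOT z) AND NOT w)) OR (((x AND y) AND z) AND NOT w))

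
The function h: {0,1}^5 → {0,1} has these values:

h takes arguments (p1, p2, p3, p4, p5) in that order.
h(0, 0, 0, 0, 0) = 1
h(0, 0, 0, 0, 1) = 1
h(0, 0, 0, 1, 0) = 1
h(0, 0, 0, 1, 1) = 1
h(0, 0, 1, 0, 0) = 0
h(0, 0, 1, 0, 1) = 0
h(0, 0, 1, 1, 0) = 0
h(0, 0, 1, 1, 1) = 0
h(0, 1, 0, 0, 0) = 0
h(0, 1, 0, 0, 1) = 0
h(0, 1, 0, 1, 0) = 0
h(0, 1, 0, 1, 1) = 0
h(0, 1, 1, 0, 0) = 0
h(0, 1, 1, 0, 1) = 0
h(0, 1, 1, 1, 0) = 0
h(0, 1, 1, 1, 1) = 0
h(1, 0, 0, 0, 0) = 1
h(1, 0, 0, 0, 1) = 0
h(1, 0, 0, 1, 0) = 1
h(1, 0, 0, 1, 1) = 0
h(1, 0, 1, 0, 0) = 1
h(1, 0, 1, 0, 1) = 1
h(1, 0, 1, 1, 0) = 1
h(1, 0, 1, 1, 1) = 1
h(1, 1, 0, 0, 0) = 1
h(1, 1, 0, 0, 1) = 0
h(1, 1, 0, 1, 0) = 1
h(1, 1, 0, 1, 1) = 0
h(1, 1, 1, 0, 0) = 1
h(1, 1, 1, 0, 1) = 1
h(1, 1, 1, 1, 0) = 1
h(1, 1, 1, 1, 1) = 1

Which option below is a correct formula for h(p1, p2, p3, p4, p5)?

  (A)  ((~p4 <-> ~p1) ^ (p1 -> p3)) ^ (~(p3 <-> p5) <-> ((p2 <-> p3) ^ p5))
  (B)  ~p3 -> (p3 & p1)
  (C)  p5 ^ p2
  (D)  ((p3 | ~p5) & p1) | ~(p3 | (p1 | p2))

D

(A): at (0,0,0,0,0) it gives 0, but h = 1 — eliminated.
(B): at (0,0,0,0,0) it gives 0, but h = 1 — eliminated.
(C): at (0,0,0,0,0) it gives 0, but h = 1 — eliminated.
That leaves (D). Evaluating it on every row reproduces the table of h exactly.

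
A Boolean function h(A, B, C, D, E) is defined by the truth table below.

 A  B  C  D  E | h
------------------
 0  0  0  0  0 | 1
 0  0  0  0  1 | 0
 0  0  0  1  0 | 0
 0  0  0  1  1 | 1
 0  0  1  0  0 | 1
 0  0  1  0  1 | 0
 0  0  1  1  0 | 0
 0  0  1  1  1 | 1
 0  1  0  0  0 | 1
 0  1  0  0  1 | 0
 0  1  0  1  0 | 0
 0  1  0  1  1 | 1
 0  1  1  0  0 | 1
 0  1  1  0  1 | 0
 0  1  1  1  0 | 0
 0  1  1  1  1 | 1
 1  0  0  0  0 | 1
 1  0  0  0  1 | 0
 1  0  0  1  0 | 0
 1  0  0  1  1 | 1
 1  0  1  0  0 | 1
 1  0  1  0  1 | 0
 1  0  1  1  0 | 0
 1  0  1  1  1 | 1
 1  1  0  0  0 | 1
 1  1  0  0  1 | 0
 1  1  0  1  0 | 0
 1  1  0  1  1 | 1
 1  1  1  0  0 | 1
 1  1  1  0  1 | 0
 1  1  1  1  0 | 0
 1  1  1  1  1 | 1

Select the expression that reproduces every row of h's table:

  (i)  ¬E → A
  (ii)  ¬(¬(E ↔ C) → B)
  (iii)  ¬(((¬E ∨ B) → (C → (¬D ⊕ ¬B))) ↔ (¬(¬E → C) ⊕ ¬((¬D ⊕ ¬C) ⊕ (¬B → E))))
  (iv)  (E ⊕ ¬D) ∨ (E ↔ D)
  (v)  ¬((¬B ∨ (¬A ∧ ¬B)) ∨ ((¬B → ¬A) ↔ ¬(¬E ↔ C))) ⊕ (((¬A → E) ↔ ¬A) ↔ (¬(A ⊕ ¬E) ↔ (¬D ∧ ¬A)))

(i) fails at (0,0,0,0,0): the formula yields 0, h is 1.
(ii) fails at (0,0,0,0,0): the formula yields 0, h is 1.
(iii) fails at (0,0,0,0,1): the formula yields 1, h is 0.
(v) fails at (0,0,0,0,1): the formula yields 1, h is 0.
Only (iv) survives; checking it on all 32 rows confirms it matches h.

iv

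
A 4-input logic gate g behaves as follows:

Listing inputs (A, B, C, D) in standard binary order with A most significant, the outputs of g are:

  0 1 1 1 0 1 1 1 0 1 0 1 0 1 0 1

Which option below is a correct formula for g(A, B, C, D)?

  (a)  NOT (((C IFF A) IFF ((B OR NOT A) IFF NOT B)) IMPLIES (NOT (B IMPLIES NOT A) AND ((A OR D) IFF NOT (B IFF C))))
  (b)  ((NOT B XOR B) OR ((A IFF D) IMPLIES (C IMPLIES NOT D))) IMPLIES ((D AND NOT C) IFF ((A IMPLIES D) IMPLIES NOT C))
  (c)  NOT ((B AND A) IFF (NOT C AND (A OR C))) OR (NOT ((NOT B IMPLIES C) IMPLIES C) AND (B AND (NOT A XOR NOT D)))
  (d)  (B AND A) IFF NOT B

(a) fails at (0,0,0,0): the formula yields 1, g is 0.
(c) fails at (0,0,0,1): the formula yields 0, g is 1.
(d) fails at (0,0,0,1): the formula yields 0, g is 1.
(b) is the remaining candidate, and it agrees with g on all 16 inputs.

b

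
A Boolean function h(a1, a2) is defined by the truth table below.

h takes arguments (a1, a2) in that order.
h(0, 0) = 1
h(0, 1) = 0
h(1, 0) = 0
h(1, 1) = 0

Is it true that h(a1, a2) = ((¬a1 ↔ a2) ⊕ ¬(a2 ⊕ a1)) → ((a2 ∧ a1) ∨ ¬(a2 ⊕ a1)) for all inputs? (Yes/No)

No

Test each input against both h and the formula:
  a1=0, a2=0: formula gives 1, h = 1 ✓
  a1=0, a2=1: formula gives 0, h = 0 ✓
  a1=1, a2=0: formula gives 0, h = 0 ✓
  a1=1, a2=1: formula gives 1, but h = 0 ✗
Row (1,1) is a counterexample, so the formula is not equivalent to h.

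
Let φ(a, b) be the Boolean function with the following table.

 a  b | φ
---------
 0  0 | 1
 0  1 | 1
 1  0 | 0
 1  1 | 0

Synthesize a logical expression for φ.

The output is the negation of a.

φ(a, b) = NOT a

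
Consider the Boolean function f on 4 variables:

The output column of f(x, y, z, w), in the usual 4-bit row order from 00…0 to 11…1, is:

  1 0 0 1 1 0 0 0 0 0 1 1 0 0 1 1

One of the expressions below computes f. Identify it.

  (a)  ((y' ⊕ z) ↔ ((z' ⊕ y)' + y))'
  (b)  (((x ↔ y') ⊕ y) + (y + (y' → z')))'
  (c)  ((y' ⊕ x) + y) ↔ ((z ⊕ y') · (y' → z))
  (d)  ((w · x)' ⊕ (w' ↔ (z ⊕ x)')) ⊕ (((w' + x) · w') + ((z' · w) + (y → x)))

(a) fails at (0,0,0,1): the formula yields 1, f is 0.
(b) fails at (0,0,0,0): the formula yields 0, f is 1.
(c) fails at (0,0,0,0): the formula yields 0, f is 1.
That leaves (d). Evaluating it on every row reproduces the table of f exactly.

d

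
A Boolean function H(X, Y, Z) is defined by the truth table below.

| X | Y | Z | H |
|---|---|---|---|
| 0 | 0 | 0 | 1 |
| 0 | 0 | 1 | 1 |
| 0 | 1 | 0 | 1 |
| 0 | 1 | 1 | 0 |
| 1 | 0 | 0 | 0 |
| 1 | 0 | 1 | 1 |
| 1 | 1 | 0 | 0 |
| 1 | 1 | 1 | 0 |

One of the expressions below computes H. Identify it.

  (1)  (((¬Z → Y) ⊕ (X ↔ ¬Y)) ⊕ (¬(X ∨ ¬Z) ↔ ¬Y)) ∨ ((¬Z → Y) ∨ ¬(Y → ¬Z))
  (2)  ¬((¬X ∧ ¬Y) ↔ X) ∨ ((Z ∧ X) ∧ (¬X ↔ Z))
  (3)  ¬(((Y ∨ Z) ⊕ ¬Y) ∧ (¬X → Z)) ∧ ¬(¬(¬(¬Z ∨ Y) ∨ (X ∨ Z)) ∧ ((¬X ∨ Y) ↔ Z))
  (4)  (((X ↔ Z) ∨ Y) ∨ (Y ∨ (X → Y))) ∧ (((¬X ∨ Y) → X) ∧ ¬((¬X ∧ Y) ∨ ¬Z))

(1) fails at (0,0,0): the formula yields 0, H is 1.
(2) fails at (0,1,0): the formula yields 0, H is 1.
(4) fails at (0,0,0): the formula yields 0, H is 1.
That leaves (3). Evaluating it on every row reproduces the table of H exactly.

3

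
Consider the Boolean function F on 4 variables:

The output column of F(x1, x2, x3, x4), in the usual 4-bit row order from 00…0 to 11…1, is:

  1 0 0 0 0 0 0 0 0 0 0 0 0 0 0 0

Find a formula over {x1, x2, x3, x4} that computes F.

F(x1, x2, x3, x4) = NOT (((x1 OR x2) OR x3) OR x4)

The output is 1 only when every input is 0 — NOR of all inputs.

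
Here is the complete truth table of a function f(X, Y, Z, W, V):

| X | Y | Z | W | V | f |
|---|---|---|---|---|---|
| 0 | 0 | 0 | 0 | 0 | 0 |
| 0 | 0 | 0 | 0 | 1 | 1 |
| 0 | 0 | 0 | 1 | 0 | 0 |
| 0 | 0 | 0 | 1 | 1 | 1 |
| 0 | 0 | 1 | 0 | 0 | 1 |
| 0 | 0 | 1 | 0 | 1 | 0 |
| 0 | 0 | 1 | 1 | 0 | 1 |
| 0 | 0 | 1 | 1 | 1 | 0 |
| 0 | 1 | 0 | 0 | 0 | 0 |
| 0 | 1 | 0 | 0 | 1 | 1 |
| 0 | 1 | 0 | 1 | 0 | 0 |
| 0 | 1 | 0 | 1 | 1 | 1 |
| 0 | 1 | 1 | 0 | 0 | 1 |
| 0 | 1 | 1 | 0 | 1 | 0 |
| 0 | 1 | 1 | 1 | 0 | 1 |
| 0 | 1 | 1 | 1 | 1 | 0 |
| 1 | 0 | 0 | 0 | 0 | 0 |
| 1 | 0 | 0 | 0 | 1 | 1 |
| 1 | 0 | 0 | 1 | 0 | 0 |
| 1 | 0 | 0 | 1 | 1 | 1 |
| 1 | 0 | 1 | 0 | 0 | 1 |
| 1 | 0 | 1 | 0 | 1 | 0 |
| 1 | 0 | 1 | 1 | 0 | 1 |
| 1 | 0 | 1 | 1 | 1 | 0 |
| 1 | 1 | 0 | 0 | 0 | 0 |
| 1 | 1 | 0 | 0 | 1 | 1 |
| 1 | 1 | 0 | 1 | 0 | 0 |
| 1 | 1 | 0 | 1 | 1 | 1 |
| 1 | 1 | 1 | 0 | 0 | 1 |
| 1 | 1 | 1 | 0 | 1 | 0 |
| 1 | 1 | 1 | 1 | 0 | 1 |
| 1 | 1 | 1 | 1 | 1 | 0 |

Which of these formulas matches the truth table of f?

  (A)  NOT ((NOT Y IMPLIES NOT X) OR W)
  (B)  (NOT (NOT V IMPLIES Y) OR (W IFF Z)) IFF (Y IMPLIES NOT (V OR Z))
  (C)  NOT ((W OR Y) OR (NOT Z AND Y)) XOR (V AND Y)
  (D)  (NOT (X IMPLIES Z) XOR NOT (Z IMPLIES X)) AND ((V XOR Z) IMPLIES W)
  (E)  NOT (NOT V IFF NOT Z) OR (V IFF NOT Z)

E

(A) disagrees with f on (0,0,0,0,1) (formula → 0, table → 1); rule it out.
(B) disagrees with f on (0,0,0,0,0) (formula → 1, table → 0); rule it out.
(C) disagrees with f on (0,0,0,0,0) (formula → 1, table → 0); rule it out.
(D) disagrees with f on (0,0,0,0,1) (formula → 0, table → 1); rule it out.
Only (E) survives; checking it on all 32 rows confirms it matches f.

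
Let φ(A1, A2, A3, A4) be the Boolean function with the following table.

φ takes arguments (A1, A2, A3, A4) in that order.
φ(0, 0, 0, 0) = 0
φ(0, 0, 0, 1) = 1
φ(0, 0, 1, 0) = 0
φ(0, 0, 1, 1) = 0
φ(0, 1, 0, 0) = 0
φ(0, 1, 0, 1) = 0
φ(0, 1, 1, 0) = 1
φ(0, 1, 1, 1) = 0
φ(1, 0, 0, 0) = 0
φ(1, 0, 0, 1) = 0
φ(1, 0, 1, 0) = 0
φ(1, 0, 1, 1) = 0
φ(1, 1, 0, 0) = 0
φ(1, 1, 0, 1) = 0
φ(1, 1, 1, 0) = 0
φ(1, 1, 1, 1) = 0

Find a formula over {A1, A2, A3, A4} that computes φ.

Collect the rows where φ=1 — (0,0,0,1), (0,1,1,0) — and write one minterm per row: ¬A1·¬A2·¬A3·A4, ¬A1·A2·A3·¬A4. Their union (logical OR) reproduces the table exactly.

φ(A1, A2, A3, A4) = (((¬A1 ∧ ¬A2) ∧ ¬A3) ∧ A4) ∨ (((¬A1 ∧ A2) ∧ A3) ∧ ¬A4)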